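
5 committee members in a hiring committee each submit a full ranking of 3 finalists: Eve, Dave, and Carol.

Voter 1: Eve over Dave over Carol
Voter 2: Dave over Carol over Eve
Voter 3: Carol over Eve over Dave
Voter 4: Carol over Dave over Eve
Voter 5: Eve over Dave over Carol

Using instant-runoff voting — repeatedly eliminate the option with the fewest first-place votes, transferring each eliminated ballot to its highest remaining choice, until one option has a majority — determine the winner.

Carol

Round 1: Eve 2, Carol 2, Dave 1. Dave has the fewest and is eliminated.
Round 2: Carol 3, Eve 2. Carol has a majority.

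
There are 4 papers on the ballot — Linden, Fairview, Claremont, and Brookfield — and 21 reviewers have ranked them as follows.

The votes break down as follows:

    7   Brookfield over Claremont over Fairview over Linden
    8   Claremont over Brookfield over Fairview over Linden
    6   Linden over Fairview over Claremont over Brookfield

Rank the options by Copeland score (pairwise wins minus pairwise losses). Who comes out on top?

Claremont

Pairwise results:
  Linden vs Fairview: Fairview wins 15–6.
  Linden vs Claremont: Claremont wins 15–6.
  Linden vs Brookfield: Brookfield wins 15–6.
  Fairview vs Claremont: Claremont wins 15–6.
  Fairview vs Brookfield: Brookfield wins 15–6.
  Claremont vs Brookfield: Claremont wins 14–7.
Copeland scores (wins − losses):
  Linden: 0 − 3 = -3
  Fairview: 1 − 2 = -1
  Claremont: 3 − 0 = 3
  Brookfield: 2 − 1 = 1
Claremont has the best Copeland score.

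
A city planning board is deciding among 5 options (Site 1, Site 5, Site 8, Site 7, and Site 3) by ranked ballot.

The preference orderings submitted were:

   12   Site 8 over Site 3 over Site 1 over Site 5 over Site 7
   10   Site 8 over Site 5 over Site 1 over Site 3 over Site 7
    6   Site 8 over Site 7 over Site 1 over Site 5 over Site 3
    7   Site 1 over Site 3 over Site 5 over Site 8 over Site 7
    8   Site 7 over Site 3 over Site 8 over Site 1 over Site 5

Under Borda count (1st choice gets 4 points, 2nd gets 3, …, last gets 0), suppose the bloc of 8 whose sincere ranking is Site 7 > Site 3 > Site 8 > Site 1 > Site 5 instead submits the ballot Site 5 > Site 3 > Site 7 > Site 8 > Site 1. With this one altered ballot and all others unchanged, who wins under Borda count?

Site 8

Borda totals with the altered ballot: Site 1 84, Site 5 94, Site 8 127, Site 7 34, Site 3 91.
The winner is unchanged: still Site 8.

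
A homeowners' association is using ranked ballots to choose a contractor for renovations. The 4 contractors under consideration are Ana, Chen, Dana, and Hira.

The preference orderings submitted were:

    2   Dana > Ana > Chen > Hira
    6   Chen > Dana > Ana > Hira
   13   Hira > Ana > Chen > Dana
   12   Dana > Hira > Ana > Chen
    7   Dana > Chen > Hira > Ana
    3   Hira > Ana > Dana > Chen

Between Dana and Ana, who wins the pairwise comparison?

Ballots ranking Dana above Ana: 2+6+12+7 = 27.
Ballots ranking Ana above Dana: 13+3 = 16.
Dana wins the head-to-head, 27–16.

Dana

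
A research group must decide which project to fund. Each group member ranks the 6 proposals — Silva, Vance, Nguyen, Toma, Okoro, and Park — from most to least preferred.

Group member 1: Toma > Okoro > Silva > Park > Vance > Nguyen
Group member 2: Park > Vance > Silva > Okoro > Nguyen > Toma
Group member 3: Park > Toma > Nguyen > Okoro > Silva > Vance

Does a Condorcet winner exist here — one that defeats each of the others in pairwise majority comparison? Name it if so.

Park

Head-to-head results (3 voters total):
Silva vs Vance: Silva wins 2–1.
Silva vs Nguyen: Silva wins 2–1.
Silva vs Toma: Toma wins 2–1.
Silva vs Okoro: Okoro wins 2–1.
Silva vs Park: Park wins 2–1.
Vance vs Nguyen: Vance wins 2–1.
Vance vs Toma: Toma wins 2–1.
Vance vs Okoro: Okoro wins 2–1.
Vance vs Park: Park wins 3–0.
Nguyen vs Toma: Toma wins 2–1.
Nguyen vs Okoro: Okoro wins 2–1.
Nguyen vs Park: Park wins 3–0.
Toma vs Okoro: Toma wins 2–1.
Toma vs Park: Park wins 2–1.
Okoro vs Park: Park wins 2–1.
Park beats each rival — Silva (2–1), Vance (3–0), Nguyen (3–0), Toma (2–1), Okoro (2–1) — so Park is the Condorcet winner.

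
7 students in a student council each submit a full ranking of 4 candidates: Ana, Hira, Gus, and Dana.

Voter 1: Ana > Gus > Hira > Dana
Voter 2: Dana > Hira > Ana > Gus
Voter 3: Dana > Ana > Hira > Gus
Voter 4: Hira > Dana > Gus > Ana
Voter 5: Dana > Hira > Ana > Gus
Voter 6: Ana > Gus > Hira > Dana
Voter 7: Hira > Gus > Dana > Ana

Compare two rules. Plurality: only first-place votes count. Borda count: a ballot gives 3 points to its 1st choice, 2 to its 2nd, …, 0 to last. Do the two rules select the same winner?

No

Plurality first-place counts: Ana 2, Hira 2, Gus 0, Dana 3 → Dana.
Borda totals: Ana 10, Hira 13, Gus 7, Dana 12 → Hira.
The two rules disagree: plurality picks Dana, Borda picks Hira.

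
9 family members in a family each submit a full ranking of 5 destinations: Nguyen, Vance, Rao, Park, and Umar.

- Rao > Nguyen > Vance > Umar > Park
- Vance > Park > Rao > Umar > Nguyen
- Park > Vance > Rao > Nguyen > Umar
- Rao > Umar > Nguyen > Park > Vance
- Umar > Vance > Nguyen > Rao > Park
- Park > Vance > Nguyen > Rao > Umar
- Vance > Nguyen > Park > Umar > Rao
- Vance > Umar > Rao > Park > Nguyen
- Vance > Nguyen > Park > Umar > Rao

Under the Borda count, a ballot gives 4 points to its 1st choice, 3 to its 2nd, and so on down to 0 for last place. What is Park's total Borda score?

Borda scores:
  Nguyen: 3 + 0 + 1 + 2 + 2 + 2 + 3 + 0 + 3 = 16
  Vance: 2 + 4 + 3 + 0 + 3 + 3 + 4 + 4 + 4 = 27
  Rao: 4 + 2 + 2 + 4 + 1 + 1 + 0 + 2 + 0 = 16
  Park: 0 + 3 + 4 + 1 + 0 + 4 + 2 + 1 + 2 = 17
  Umar: 1 + 1 + 0 + 3 + 4 + 0 + 1 + 3 + 1 = 14

17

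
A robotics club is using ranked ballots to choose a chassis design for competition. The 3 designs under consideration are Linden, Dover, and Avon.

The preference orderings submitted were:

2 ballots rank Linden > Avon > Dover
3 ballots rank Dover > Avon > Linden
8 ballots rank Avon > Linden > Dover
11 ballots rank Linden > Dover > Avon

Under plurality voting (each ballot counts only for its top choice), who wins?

First-place vote totals:
  Linden: 13
  Dover: 3
  Avon: 8
Linden has the most first-place votes.

Linden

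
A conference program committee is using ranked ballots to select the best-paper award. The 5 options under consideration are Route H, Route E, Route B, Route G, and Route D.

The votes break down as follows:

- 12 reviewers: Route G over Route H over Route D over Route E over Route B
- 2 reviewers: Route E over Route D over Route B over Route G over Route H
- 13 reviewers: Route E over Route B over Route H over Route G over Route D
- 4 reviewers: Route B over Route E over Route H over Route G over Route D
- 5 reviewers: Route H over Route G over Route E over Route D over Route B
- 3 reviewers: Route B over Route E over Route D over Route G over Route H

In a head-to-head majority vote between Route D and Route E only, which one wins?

Ballots ranking Route D above Route E: 12.
Ballots ranking Route E above Route D: 2+13+4+5+3 = 27.
Route E wins the head-to-head, 27–12.

Route E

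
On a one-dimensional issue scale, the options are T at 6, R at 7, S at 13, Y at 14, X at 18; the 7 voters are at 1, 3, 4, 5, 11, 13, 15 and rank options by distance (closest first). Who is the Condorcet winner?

With single-peaked preferences on a line, the Condorcet winner is the candidate closest to the median voter.
The median voter (position 5) is closest to T at 6.
Check: T vs R — voters closer to T: 4 of 7.

T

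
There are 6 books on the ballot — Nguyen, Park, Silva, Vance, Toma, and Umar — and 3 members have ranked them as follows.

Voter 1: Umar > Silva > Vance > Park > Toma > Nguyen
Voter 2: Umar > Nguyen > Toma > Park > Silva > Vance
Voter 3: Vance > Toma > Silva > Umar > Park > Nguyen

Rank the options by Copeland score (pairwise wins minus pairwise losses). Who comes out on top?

Pairwise results:
  Nguyen vs Park: Park wins 2–1.
  Nguyen vs Silva: Silva wins 2–1.
  Nguyen vs Vance: Vance wins 2–1.
  Nguyen vs Toma: Toma wins 2–1.
  Nguyen vs Umar: Umar wins 3–0.
  Park vs Silva: Silva wins 2–1.
  Park vs Vance: Vance wins 2–1.
  Park vs Toma: Toma wins 2–1.
  Park vs Umar: Umar wins 3–0.
  Silva vs Vance: Silva wins 2–1.
  Silva vs Toma: Toma wins 2–1.
  Silva vs Umar: Umar wins 2–1.
  Vance vs Toma: Vance wins 2–1.
  Vance vs Umar: Umar wins 2–1.
  Toma vs Umar: Umar wins 2–1.
Copeland scores (wins − losses):
  Nguyen: 0 − 5 = -5
  Park: 1 − 4 = -3
  Silva: 3 − 2 = 1
  Vance: 3 − 2 = 1
  Toma: 3 − 2 = 1
  Umar: 5 − 0 = 5
Umar has the best Copeland score.

Umar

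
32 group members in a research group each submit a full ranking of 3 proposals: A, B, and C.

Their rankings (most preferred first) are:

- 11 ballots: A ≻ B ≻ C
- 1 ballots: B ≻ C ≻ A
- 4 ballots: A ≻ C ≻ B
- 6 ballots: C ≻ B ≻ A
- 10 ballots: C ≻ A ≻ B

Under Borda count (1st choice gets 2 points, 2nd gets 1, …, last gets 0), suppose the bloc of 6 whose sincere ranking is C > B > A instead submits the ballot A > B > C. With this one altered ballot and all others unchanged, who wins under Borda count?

A

Borda totals with the altered ballot: A 52, B 19, C 25.
The winner is unchanged: still A.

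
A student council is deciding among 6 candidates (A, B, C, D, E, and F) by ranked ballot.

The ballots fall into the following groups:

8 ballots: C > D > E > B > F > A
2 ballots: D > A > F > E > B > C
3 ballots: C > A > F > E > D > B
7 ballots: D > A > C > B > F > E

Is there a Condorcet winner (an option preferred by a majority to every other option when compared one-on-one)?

Yes

Head-to-head results (20 voters total):
A vs B: A wins 12–8.
A vs C: C wins 11–9.
A vs D: D wins 17–3.
A vs E: A wins 12–8.
A vs F: A wins 12–8.
B vs C: C wins 18–2.
B vs D: D wins 20–0.
B vs E: E wins 13–7.
B vs F: B wins 15–5.
C vs D: C wins 11–9.
C vs E: C wins 18–2.
C vs F: C wins 18–2.
D vs E: D wins 17–3.
D vs F: D wins 17–3.
E vs F: F wins 12–8.
C beats each rival — A (11–9), B (18–2), D (11–9), E (18–2), F (18–2) — so C is the Condorcet winner.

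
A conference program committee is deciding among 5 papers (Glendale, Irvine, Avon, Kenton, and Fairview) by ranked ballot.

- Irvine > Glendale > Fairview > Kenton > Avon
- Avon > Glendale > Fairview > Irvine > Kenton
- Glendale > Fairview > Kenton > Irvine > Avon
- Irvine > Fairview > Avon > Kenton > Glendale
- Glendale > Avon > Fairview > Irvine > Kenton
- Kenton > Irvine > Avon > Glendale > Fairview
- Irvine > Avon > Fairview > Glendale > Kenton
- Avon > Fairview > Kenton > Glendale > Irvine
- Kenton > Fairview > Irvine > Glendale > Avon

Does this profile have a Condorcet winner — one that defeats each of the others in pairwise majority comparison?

Head-to-head results (9 voters total):
Glendale vs Irvine: Irvine wins 5–4.
Glendale vs Avon: Avon wins 5–4.
Glendale vs Kenton: Glendale wins 5–4.
Glendale vs Fairview: Glendale wins 5–4.
Irvine vs Avon: Irvine wins 6–3.
Irvine vs Kenton: Irvine wins 5–4.
Irvine vs Fairview: Fairview wins 5–4.
Avon vs Kenton: Avon wins 5–4.
Avon vs Fairview: Avon wins 5–4.
Kenton vs Fairview: Fairview wins 7–2.
No candidate beats all others: Glendale beats Fairview beats Irvine beats Glendale, a majority cycle.

No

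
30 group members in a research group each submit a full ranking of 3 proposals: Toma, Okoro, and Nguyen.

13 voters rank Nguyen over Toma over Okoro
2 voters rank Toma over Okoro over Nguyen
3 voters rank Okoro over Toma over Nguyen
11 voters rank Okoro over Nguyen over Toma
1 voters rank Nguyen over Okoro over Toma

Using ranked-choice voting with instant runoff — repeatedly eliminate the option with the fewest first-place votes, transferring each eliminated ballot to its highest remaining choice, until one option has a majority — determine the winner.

Round 1: Okoro 14, Nguyen 14, Toma 2. Toma has the fewest and is eliminated.
Round 2: Okoro 16, Nguyen 14. Okoro has a majority.

Okoro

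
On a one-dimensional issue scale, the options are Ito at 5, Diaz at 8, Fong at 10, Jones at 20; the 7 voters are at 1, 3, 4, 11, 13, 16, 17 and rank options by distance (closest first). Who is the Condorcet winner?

With single-peaked preferences on a line, the Condorcet winner is the candidate closest to the median voter.
The median voter (position 11) is closest to Fong at 10.
Check: Fong vs Diaz — voters closer to Fong: 4 of 7.

Fong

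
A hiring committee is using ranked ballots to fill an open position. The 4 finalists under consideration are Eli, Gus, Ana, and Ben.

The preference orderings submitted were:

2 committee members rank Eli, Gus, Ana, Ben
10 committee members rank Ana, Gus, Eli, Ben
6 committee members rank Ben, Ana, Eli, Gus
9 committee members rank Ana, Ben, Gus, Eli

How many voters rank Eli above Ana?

Ballots ranking Eli above Ana: 2.
Ballots ranking Ana above Eli: 10+6+9 = 25.
So 2 of 27 voters prefer Eli to Ana.

2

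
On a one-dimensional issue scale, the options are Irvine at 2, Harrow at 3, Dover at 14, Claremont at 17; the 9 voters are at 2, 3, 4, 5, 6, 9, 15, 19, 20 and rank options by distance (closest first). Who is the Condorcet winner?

With single-peaked preferences on a line, the Condorcet winner is the candidate closest to the median voter.
The median voter (position 6) is closest to Harrow at 3.
Check: Harrow vs Claremont — voters closer to Harrow: 6 of 9.

Harrow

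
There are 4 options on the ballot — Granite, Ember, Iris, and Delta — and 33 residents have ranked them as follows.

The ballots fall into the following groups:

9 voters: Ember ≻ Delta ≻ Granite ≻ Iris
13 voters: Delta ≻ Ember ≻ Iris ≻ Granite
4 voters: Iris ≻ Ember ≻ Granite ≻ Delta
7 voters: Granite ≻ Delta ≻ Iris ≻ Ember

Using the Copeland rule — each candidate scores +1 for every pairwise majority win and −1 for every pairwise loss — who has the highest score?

Delta

Pairwise results:
  Granite vs Ember: Ember wins 26–7.
  Granite vs Iris: Iris wins 17–16.
  Granite vs Delta: Delta wins 22–11.
  Ember vs Iris: Ember wins 22–11.
  Ember vs Delta: Delta wins 20–13.
  Iris vs Delta: Delta wins 29–4.
Copeland scores (wins − losses):
  Granite: 0 − 3 = -3
  Ember: 2 − 1 = 1
  Iris: 1 − 2 = -1
  Delta: 3 − 0 = 3
Delta has the best Copeland score.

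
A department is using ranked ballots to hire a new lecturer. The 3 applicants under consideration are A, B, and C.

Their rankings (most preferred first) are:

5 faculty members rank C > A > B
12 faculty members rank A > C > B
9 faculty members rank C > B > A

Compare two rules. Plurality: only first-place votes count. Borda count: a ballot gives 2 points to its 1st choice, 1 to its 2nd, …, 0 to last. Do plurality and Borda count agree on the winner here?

Plurality first-place counts: A 12, B 0, C 14 → C.
Borda totals: A 29, B 9, C 40 → C.
The two rules agree on C.

Yes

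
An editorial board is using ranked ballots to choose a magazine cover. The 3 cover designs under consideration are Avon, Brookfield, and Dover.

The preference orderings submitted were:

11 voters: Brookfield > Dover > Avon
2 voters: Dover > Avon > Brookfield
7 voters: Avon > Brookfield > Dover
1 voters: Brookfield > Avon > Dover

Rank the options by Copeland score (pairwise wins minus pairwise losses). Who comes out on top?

Brookfield

Pairwise results:
  Avon vs Brookfield: Brookfield wins 12–9.
  Avon vs Dover: Dover wins 13–8.
  Brookfield vs Dover: Brookfield wins 19–2.
Copeland scores (wins − losses):
  Avon: 0 − 2 = -2
  Brookfield: 2 − 0 = 2
  Dover: 1 − 1 = 0
Brookfield has the best Copeland score.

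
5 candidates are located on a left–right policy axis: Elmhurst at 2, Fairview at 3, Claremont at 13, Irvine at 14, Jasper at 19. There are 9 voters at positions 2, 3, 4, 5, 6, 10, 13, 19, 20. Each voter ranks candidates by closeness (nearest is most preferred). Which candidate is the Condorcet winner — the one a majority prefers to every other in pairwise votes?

With single-peaked preferences on a line, the Condorcet winner is the candidate closest to the median voter.
The median voter (position 6) is closest to Fairview at 3.
Check: Fairview vs Claremont — voters closer to Fairview: 5 of 9.

Fairview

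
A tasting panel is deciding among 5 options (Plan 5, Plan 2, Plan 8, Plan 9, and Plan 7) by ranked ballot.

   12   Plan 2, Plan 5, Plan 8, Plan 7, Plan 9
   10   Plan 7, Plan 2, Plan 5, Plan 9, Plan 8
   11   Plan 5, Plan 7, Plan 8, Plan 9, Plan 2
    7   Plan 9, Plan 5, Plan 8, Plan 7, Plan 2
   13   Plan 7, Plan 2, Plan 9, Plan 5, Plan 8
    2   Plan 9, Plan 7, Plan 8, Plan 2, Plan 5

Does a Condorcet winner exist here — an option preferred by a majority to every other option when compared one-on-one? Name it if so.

None — there is no Condorcet winner

Head-to-head results (55 voters total):
Plan 5 vs Plan 2: Plan 2 wins 37–18.
Plan 5 vs Plan 8: Plan 5 wins 53–2.
Plan 5 vs Plan 9: Plan 5 wins 33–22.
Plan 5 vs Plan 7: Plan 5 wins 30–25.
Plan 2 vs Plan 8: Plan 2 wins 35–20.
Plan 2 vs Plan 9: Plan 2 wins 35–20.
Plan 2 vs Plan 7: Plan 7 wins 43–12.
Plan 8 vs Plan 9: Plan 9 wins 32–23.
Plan 8 vs Plan 7: Plan 7 wins 36–19.
Plan 9 vs Plan 7: Plan 7 wins 46–9.
No candidate beats all others: Plan 5 beats Plan 7 beats Plan 2 beats Plan 5, a majority cycle.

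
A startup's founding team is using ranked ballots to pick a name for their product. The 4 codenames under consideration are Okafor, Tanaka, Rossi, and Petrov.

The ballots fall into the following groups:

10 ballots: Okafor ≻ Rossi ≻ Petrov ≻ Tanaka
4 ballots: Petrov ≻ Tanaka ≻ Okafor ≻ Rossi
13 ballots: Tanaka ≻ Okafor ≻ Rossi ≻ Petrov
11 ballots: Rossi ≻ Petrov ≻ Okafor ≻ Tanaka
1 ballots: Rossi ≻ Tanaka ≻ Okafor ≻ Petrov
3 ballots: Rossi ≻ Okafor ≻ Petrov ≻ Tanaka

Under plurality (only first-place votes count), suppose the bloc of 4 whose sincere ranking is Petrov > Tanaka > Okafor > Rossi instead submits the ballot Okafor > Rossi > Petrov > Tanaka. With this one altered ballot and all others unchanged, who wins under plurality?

First-place totals with the altered ballot: Okafor 14, Tanaka 13, Rossi 15, Petrov 0.
The winner is unchanged: still Rossi.

Rossi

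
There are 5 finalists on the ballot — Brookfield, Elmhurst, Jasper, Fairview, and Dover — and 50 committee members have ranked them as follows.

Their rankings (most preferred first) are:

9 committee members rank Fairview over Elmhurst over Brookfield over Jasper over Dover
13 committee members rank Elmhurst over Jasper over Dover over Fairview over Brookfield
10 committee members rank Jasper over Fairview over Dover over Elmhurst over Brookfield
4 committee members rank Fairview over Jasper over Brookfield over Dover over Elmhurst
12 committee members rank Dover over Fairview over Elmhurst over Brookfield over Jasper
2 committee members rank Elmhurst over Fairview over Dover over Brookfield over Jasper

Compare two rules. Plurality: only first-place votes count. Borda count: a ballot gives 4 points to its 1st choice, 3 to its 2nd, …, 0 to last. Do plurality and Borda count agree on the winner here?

No

Plurality first-place counts: Brookfield 0, Elmhurst 15, Jasper 10, Fairview 13, Dover 12 → Elmhurst.
Borda totals: Brookfield 40, Elmhurst 121, Jasper 100, Fairview 137, Dover 102 → Fairview.
The two rules disagree: plurality picks Elmhurst, Borda picks Fairview.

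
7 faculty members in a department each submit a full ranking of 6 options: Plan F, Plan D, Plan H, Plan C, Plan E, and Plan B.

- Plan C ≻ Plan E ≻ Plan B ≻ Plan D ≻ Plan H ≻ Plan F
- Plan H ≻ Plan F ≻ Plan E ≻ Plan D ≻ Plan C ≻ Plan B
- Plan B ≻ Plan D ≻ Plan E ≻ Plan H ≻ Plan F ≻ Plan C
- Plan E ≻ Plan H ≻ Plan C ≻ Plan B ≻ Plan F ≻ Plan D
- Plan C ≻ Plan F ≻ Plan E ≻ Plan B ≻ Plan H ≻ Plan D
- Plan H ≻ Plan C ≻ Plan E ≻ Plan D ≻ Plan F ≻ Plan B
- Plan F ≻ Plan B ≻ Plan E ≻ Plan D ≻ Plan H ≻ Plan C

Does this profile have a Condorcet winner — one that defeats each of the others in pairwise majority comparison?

Head-to-head results (7 voters total):
Plan F vs Plan D: Plan F wins 4–3.
Plan F vs Plan H: Plan H wins 5–2.
Plan F vs Plan C: Plan C wins 4–3.
Plan F vs Plan E: Plan E wins 4–3.
Plan F vs Plan B: Plan F wins 4–3.
Plan D vs Plan H: Plan H wins 4–3.
Plan D vs Plan C: Plan C wins 4–3.
Plan D vs Plan E: Plan E wins 6–1.
Plan D vs Plan B: Plan B wins 5–2.
Plan H vs Plan C: Plan H wins 5–2.
Plan H vs Plan E: Plan E wins 5–2.
Plan H vs Plan B: Plan B wins 4–3.
Plan C vs Plan E: Plan E wins 4–3.
Plan C vs Plan B: Plan C wins 5–2.
Plan E vs Plan B: Plan E wins 5–2.
Plan E beats each rival — Plan F (4–3), Plan D (6–1), Plan H (5–2), Plan C (4–3), Plan B (5–2) — so Plan E is the Condorcet winner.

Yes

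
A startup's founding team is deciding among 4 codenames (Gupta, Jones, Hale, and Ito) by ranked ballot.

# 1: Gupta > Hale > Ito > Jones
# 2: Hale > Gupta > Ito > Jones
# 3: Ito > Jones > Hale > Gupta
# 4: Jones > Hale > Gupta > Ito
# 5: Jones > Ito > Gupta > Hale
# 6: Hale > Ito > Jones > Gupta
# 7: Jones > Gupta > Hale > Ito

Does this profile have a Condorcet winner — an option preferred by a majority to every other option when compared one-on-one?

No

Head-to-head results (7 voters total):
Gupta vs Jones: Jones wins 5–2.
Gupta vs Hale: Hale wins 4–3.
Gupta vs Ito: Gupta wins 4–3.
Jones vs Hale: Jones wins 4–3.
Jones vs Ito: Ito wins 4–3.
Hale vs Ito: Hale wins 5–2.
No candidate beats all others: Gupta beats Ito beats Jones beats Gupta, a majority cycle.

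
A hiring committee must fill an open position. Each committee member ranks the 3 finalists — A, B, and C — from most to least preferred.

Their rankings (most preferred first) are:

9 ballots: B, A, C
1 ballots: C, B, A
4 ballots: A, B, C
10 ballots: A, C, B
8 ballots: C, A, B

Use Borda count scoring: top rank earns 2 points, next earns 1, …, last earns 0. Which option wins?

Borda scores:
  A: 9·1 + 0 + 4·2 + 10·2 + 8·1 = 45
  B: 9·2 + 1 + 4·1 + 10·0 + 8·0 = 23
  C: 9·0 + 2 + 4·0 + 10·1 + 8·2 = 28
A has the highest total.

A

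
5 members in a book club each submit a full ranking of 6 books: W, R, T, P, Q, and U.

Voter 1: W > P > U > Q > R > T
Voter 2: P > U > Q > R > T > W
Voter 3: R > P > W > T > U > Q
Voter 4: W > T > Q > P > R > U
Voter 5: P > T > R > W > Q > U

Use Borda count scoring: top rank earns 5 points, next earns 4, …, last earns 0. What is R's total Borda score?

12

Borda scores:
  W: 5 + 0 + 3 + 5 + 2 = 15
  R: 1 + 2 + 5 + 1 + 3 = 12
  T: 0 + 1 + 2 + 4 + 4 = 11
  P: 4 + 5 + 4 + 2 + 5 = 20
  Q: 2 + 3 + 0 + 3 + 1 = 9
  U: 3 + 4 + 1 + 0 + 0 = 8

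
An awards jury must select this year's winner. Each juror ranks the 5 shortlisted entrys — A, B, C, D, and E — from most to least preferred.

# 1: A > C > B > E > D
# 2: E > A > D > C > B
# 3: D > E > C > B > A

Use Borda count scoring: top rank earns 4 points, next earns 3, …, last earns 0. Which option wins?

Borda scores:
  A: 4 + 3 + 0 = 7
  B: 2 + 0 + 1 = 3
  C: 3 + 1 + 2 = 6
  D: 0 + 2 + 4 = 6
  E: 1 + 4 + 3 = 8
E has the highest total.

E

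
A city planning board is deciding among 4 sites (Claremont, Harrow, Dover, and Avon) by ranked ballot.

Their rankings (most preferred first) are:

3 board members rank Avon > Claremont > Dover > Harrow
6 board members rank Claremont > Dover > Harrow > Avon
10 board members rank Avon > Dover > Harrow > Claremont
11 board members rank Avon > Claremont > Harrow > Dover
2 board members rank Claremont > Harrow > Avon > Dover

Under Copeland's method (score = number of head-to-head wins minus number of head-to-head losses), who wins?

Pairwise results:
  Claremont vs Harrow: Claremont wins 22–10.
  Claremont vs Dover: Claremont wins 22–10.
  Claremont vs Avon: Avon wins 24–8.
  Harrow vs Dover: Dover wins 19–13.
  Harrow vs Avon: Avon wins 24–8.
  Dover vs Avon: Avon wins 26–6.
Copeland scores (wins − losses):
  Claremont: 2 − 1 = 1
  Harrow: 0 − 3 = -3
  Dover: 1 − 2 = -1
  Avon: 3 − 0 = 3
Avon has the best Copeland score.

Avon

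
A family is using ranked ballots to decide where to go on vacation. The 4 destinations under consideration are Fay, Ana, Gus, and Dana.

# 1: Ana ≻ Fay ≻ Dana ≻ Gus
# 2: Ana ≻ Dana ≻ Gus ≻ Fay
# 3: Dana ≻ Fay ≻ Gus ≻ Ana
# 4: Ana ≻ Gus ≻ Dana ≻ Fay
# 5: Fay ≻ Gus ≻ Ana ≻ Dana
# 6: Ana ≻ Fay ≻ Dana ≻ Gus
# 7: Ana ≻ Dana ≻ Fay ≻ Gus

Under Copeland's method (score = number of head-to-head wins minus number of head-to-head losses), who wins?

Ana

Pairwise results:
  Fay vs Ana: Ana wins 5–2.
  Fay vs Gus: Fay wins 5–2.
  Fay vs Dana: Dana wins 4–3.
  Ana vs Gus: Ana wins 5–2.
  Ana vs Dana: Ana wins 6–1.
  Gus vs Dana: Dana wins 5–2.
Copeland scores (wins − losses):
  Fay: 1 − 2 = -1
  Ana: 3 − 0 = 3
  Gus: 0 − 3 = -3
  Dana: 2 − 1 = 1
Ana has the best Copeland score.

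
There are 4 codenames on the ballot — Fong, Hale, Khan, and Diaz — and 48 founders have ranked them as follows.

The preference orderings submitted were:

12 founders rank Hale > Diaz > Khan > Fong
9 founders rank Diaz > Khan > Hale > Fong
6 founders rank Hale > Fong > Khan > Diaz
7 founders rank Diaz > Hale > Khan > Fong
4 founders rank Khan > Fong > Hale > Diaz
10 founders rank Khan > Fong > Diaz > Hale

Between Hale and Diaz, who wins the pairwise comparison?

Diaz

Ballots ranking Hale above Diaz: 12+6+4 = 22.
Ballots ranking Diaz above Hale: 9+7+10 = 26.
Diaz wins the head-to-head, 26–22.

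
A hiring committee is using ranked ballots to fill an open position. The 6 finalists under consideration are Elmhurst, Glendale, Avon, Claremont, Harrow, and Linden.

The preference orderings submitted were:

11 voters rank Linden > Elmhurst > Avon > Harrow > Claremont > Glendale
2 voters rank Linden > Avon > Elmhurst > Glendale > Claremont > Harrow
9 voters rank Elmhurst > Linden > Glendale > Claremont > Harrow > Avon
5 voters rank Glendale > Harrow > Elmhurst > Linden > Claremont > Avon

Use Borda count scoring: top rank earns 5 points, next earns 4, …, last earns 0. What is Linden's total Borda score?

Borda scores:
  Elmhurst: 11·4 + 2·3 + 9·5 + 5·3 = 110
  Glendale: 11·0 + 2·2 + 9·3 + 5·5 = 56
  Avon: 11·3 + 2·4 + 9·0 + 5·0 = 41
  Claremont: 11·1 + 2·1 + 9·2 + 5·1 = 36
  Harrow: 11·2 + 2·0 + 9·1 + 5·4 = 51
  Linden: 11·5 + 2·5 + 9·4 + 5·2 = 111

111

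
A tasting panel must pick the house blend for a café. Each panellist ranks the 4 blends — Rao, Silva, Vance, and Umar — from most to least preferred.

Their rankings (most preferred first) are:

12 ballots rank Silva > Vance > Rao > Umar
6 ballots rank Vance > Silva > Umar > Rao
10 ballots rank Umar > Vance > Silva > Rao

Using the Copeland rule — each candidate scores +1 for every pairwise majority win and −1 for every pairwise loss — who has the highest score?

Pairwise results:
  Rao vs Silva: Silva wins 28–0.
  Rao vs Vance: Vance wins 28–0.
  Rao vs Umar: Umar wins 16–12.
  Silva vs Vance: Vance wins 16–12.
  Silva vs Umar: Silva wins 18–10.
  Vance vs Umar: Vance wins 18–10.
Copeland scores (wins − losses):
  Rao: 0 − 3 = -3
  Silva: 2 − 1 = 1
  Vance: 3 − 0 = 3
  Umar: 1 − 2 = -1
Vance has the best Copeland score.

Vance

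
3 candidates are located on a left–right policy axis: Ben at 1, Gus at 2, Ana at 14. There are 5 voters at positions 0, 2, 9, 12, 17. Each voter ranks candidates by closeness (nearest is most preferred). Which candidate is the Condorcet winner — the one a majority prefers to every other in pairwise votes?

Ana

With single-peaked preferences on a line, the Condorcet winner is the candidate closest to the median voter.
The median voter (position 9) is closest to Ana at 14.
Check: Ana vs Gus — voters closer to Ana: 3 of 5.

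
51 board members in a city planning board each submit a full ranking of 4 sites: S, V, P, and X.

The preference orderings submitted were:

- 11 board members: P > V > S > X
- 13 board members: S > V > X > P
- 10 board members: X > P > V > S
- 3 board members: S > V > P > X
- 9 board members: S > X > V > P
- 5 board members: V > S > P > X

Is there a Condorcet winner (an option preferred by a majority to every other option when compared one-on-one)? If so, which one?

V

Head-to-head results (51 voters total):
S vs V: V wins 26–25.
S vs P: S wins 30–21.
S vs X: S wins 41–10.
V vs P: V wins 30–21.
V vs X: V wins 32–19.
P vs X: X wins 32–19.
V beats each rival — S (26–25), P (30–21), X (32–19) — so V is the Condorcet winner.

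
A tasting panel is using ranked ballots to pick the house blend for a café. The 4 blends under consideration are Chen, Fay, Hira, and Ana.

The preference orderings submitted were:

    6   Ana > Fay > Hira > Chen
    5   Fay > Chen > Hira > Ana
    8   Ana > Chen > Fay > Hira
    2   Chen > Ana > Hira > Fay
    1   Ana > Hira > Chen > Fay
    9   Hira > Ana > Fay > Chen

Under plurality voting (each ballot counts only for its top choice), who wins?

Ana

First-place vote totals:
  Chen: 2
  Fay: 5
  Hira: 9
  Ana: 15
Ana has the most first-place votes.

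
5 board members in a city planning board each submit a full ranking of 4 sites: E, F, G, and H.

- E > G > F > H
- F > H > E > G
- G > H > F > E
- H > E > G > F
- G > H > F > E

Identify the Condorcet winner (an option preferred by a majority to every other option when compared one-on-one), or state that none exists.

None — there is no Condorcet winner

Head-to-head results (5 voters total):
E vs F: F wins 3–2.
E vs G: E wins 3–2.
E vs H: H wins 4–1.
F vs G: G wins 4–1.
F vs H: H wins 3–2.
G vs H: G wins 3–2.
No candidate beats all others: E beats G beats F beats E, a majority cycle.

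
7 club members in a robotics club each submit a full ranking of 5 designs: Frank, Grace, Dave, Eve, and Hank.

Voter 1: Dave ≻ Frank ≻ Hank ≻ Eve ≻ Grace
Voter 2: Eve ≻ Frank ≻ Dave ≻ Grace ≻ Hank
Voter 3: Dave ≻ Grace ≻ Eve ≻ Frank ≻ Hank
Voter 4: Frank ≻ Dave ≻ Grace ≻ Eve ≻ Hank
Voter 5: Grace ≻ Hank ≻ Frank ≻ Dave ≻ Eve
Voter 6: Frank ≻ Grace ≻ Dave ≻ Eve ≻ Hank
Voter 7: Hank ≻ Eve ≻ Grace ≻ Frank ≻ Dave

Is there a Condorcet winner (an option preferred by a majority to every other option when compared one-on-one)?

Yes

Head-to-head results (7 voters total):
Frank vs Grace: Frank wins 4–3.
Frank vs Dave: Frank wins 5–2.
Frank vs Eve: Frank wins 4–3.
Frank vs Hank: Frank wins 5–2.
Grace vs Dave: Dave wins 4–3.
Grace vs Eve: Grace wins 4–3.
Grace vs Hank: Grace wins 5–2.
Dave vs Eve: Dave wins 5–2.
Dave vs Hank: Dave wins 5–2.
Eve vs Hank: Eve wins 4–3.
Frank beats each rival — Grace (4–3), Dave (5–2), Eve (4–3), Hank (5–2) — so Frank is the Condorcet winner.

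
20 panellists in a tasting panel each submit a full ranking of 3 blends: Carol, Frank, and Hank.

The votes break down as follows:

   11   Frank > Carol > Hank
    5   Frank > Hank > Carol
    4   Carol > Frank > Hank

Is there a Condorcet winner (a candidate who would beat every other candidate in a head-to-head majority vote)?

Yes

Head-to-head results (20 voters total):
Carol vs Frank: Frank wins 16–4.
Carol vs Hank: Carol wins 15–5.
Frank vs Hank: Frank wins 20–0.
Frank beats each rival — Carol (16–4), Hank (20–0) — so Frank is the Condorcet winner.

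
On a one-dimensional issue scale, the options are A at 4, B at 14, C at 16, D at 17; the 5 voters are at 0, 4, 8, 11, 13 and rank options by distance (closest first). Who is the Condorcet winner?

With single-peaked preferences on a line, the Condorcet winner is the candidate closest to the median voter.
The median voter (position 8) is closest to A at 4.
Check: A vs D — voters closer to A: 3 of 5.

A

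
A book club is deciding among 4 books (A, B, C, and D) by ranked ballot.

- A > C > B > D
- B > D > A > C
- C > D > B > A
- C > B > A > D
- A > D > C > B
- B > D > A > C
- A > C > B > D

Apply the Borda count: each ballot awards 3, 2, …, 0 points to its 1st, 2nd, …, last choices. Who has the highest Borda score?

A

Borda scores:
  A: 3 + 1 + 0 + 1 + 3 + 1 + 3 = 12
  B: 1 + 3 + 1 + 2 + 0 + 3 + 1 = 11
  C: 2 + 0 + 3 + 3 + 1 + 0 + 2 = 11
  D: 0 + 2 + 2 + 0 + 2 + 2 + 0 = 8
A has the highest total.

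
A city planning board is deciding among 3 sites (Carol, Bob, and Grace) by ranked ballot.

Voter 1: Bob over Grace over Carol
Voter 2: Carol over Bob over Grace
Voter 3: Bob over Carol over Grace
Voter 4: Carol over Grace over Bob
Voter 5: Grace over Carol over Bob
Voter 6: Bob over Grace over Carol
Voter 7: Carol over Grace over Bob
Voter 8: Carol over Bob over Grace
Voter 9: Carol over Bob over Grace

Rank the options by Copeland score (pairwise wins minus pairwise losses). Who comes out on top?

Pairwise results:
  Carol vs Bob: Carol wins 6–3.
  Carol vs Grace: Carol wins 6–3.
  Bob vs Grace: Bob wins 6–3.
Copeland scores (wins − losses):
  Carol: 2 − 0 = 2
  Bob: 1 − 1 = 0
  Grace: 0 − 2 = -2
Carol has the best Copeland score.

Carol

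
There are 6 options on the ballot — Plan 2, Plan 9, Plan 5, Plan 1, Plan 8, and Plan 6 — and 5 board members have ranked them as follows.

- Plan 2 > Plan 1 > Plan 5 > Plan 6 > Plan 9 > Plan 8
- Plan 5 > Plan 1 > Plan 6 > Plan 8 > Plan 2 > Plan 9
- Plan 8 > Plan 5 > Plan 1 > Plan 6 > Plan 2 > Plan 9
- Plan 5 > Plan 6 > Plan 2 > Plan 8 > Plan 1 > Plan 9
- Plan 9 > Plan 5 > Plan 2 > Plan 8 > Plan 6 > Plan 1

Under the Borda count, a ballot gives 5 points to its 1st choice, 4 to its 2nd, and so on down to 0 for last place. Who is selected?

Borda scores:
  Plan 2: 5 + 1 + 1 + 3 + 3 = 13
  Plan 9: 1 + 0 + 0 + 0 + 5 = 6
  Plan 5: 3 + 5 + 4 + 5 + 4 = 21
  Plan 1: 4 + 4 + 3 + 1 + 0 = 12
  Plan 8: 0 + 2 + 5 + 2 + 2 = 11
  Plan 6: 2 + 3 + 2 + 4 + 1 = 12
Plan 5 has the highest total.

Plan 5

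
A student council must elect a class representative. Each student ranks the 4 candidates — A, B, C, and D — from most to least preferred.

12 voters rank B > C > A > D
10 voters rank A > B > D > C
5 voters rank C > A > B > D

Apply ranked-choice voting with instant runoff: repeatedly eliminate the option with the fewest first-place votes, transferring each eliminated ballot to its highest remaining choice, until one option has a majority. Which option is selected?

A

Round 1: B 12, A 10, C 5, D 0. D has the fewest and is eliminated.
Round 2: B 12, A 10, C 5. C has the fewest and is eliminated.
Round 3: A 15, B 12. A has a majority.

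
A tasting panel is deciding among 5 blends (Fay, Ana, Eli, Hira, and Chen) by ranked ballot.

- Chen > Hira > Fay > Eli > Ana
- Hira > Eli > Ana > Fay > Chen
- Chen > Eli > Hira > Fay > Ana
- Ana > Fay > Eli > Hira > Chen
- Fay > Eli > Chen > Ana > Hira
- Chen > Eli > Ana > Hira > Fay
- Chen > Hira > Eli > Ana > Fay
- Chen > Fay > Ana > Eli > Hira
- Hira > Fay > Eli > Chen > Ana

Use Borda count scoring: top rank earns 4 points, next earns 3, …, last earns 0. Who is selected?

Borda scores:
  Fay: 2 + 1 + 1 + 3 + 4 + 0 + 0 + 3 + 3 = 17
  Ana: 0 + 2 + 0 + 4 + 1 + 2 + 1 + 2 + 0 = 12
  Eli: 1 + 3 + 3 + 2 + 3 + 3 + 2 + 1 + 2 = 20
  Hira: 3 + 4 + 2 + 1 + 0 + 1 + 3 + 0 + 4 = 18
  Chen: 4 + 0 + 4 + 0 + 2 + 4 + 4 + 4 + 1 = 23
Chen has the highest total.

Chen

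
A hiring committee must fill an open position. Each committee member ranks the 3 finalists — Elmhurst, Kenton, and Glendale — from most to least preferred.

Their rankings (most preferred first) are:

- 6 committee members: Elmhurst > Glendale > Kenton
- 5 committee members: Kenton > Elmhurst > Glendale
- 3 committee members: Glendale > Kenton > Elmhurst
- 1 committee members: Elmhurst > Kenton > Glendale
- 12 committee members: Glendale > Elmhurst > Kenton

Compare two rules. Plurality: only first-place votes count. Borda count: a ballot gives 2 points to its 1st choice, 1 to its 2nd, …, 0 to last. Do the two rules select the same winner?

Plurality first-place counts: Elmhurst 7, Kenton 5, Glendale 15 → Glendale.
Borda totals: Elmhurst 31, Kenton 14, Glendale 36 → Glendale.
The two rules agree on Glendale.

Yes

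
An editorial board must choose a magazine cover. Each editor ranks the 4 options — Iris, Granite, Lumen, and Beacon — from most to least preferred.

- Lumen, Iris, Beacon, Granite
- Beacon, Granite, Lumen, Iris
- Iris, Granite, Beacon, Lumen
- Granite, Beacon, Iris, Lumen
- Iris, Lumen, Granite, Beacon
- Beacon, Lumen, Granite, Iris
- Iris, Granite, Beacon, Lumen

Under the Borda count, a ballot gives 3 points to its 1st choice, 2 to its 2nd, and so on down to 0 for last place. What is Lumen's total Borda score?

8

Borda scores:
  Iris: 2 + 0 + 3 + 1 + 3 + 0 + 3 = 12
  Granite: 0 + 2 + 2 + 3 + 1 + 1 + 2 = 11
  Lumen: 3 + 1 + 0 + 0 + 2 + 2 + 0 = 8
  Beacon: 1 + 3 + 1 + 2 + 0 + 3 + 1 = 11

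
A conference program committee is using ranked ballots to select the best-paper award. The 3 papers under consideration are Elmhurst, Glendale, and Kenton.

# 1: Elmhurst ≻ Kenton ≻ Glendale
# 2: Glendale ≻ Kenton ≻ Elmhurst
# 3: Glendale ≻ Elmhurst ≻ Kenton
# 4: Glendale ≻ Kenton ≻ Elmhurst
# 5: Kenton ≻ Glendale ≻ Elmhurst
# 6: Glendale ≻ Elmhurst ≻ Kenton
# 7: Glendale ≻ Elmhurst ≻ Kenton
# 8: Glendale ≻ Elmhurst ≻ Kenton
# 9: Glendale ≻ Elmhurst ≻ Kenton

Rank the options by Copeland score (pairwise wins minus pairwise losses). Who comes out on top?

Glendale

Pairwise results:
  Elmhurst vs Glendale: Glendale wins 8–1.
  Elmhurst vs Kenton: Elmhurst wins 6–3.
  Glendale vs Kenton: Glendale wins 7–2.
Copeland scores (wins − losses):
  Elmhurst: 1 − 1 = 0
  Glendale: 2 − 0 = 2
  Kenton: 0 − 2 = -2
Glendale has the best Copeland score.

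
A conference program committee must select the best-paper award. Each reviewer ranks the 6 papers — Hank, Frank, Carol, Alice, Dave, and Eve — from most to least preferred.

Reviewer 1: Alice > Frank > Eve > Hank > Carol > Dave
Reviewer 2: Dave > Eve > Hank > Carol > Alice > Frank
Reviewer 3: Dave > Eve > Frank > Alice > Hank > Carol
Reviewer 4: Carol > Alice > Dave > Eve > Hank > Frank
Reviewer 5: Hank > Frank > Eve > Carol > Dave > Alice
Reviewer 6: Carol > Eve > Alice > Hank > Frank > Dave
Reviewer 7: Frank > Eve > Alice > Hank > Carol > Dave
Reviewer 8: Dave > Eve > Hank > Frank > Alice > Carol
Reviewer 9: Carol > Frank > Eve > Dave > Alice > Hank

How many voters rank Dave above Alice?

5

Ballots ranking Dave above Alice: 5.
Ballots ranking Alice above Dave: 4.
So 5 of 9 voters prefer Dave to Alice.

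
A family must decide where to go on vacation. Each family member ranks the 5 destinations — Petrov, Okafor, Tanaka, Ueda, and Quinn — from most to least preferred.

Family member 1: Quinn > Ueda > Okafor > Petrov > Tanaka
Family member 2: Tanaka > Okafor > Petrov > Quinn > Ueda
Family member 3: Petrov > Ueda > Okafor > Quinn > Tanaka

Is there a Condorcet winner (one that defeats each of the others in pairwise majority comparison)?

No

Head-to-head results (3 voters total):
Petrov vs Okafor: Okafor wins 2–1.
Petrov vs Tanaka: Petrov wins 2–1.
Petrov vs Ueda: Petrov wins 2–1.
Petrov vs Quinn: Petrov wins 2–1.
Okafor vs Tanaka: Okafor wins 2–1.
Okafor vs Ueda: Ueda wins 2–1.
Okafor vs Quinn: Okafor wins 2–1.
Tanaka vs Ueda: Ueda wins 2–1.
Tanaka vs Quinn: Quinn wins 2–1.
Ueda vs Quinn: Quinn wins 2–1.
No candidate beats all others: Petrov beats Ueda beats Okafor beats Petrov, a majority cycle.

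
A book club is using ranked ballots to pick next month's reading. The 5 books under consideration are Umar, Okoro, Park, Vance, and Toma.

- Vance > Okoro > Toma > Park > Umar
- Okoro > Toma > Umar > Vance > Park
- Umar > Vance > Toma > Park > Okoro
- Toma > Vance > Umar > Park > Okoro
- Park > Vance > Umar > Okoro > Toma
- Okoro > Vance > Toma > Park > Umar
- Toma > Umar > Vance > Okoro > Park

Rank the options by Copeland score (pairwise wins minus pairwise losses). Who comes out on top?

Vance

Pairwise results:
  Umar vs Okoro: Umar wins 4–3.
  Umar vs Park: Umar wins 4–3.
  Umar vs Vance: Vance wins 4–3.
  Umar vs Toma: Toma wins 5–2.
  Okoro vs Park: Okoro wins 4–3.
  Okoro vs Vance: Vance wins 5–2.
  Okoro vs Toma: Okoro wins 4–3.
  Park vs Vance: Vance wins 6–1.
  Park vs Toma: Toma wins 6–1.
  Vance vs Toma: Vance wins 4–3.
Copeland scores (wins − losses):
  Umar: 2 − 2 = 0
  Okoro: 2 − 2 = 0
  Park: 0 − 4 = -4
  Vance: 4 − 0 = 4
  Toma: 2 − 2 = 0
Vance has the best Copeland score.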